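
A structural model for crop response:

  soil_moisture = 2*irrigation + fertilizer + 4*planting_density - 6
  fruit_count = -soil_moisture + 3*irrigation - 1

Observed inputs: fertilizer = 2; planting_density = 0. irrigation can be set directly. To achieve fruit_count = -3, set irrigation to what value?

irrigation = -6

Substituting into the soil_moisture equation gives soil_moisture = 2*irrigation - 4.
This gives fruit_count = irrigation + 3.
Solve irrigation + 3 = -3: irrigation = (-3 - 3) / 1 = -6.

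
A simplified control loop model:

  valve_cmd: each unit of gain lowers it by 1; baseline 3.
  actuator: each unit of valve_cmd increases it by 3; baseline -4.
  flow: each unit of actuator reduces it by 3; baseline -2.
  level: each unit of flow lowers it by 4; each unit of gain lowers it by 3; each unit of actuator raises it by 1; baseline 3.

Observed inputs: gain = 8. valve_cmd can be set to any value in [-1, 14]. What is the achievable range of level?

-104 to 481

Intervening on valve_cmd fixes its value directly, overriding its dependence on gain.
Substituting into the flow equation gives flow = -9*valve_cmd + 10.
Substituting into the level equation gives level = 39*valve_cmd - 65.
Linear in valve_cmd, so extremes are at the endpoints: valve_cmd = -1 gives level = -104; valve_cmd = 14 gives level = 481.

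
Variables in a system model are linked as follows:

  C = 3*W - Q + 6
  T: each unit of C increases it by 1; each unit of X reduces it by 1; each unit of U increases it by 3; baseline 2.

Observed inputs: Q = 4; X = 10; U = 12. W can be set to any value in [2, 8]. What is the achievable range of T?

Substituting into the C equation gives C = 3*W + 2.
T becomes 3*W + 30.
Linear in W, so extremes are at the endpoints: W = 2 gives T = 36; W = 8 gives T = 54.

36 to 54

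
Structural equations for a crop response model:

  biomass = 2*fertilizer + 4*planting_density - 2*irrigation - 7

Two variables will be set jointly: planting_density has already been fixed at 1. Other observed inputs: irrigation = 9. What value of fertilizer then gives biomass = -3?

With planting_density held at 1:
Substituting into the biomass equation gives biomass = 2*fertilizer - 21.
Solve 2*fertilizer - 21 = -3: fertilizer = (-3 + 21) / 2 = 9.

fertilizer = 9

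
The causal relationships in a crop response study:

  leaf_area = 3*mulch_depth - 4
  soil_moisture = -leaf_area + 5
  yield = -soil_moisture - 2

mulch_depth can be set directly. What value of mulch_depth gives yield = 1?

mulch_depth = 4

Substituting into the soil_moisture equation gives soil_moisture = -3*mulch_depth + 9.
yield becomes 3*mulch_depth - 11.
Solve 3*mulch_depth - 11 = 1: mulch_depth = (1 + 11) / 3 = 4.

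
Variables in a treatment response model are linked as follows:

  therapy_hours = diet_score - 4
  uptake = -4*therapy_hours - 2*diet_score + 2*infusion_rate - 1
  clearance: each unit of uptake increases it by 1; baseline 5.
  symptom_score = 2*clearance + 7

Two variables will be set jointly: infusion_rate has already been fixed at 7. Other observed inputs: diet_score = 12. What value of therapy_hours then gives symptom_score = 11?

With infusion_rate held at 7:
Intervening on therapy_hours fixes its value directly, overriding its dependence on diet_score.
Substituting into the uptake equation gives uptake = -4*therapy_hours - 11.
clearance becomes -4*therapy_hours - 6.
Substituting into the symptom_score equation gives symptom_score = -8*therapy_hours - 5.
Solve -8*therapy_hours - 5 = 11: therapy_hours = (11 + 5) / -8 = -2.

therapy_hours = -2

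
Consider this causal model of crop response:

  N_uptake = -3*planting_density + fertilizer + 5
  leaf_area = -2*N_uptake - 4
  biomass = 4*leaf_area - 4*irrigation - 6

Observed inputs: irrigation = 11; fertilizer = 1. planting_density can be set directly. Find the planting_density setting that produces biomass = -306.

Substituting into the N_uptake equation gives N_uptake = -3*planting_density + 6.
Substituting into the leaf_area equation gives leaf_area = 6*planting_density - 16.
Substituting into the biomass equation gives biomass = 24*planting_density - 114.
Solve 24*planting_density - 114 = -306: planting_density = (-306 + 114) / 24 = -8.

planting_density = -8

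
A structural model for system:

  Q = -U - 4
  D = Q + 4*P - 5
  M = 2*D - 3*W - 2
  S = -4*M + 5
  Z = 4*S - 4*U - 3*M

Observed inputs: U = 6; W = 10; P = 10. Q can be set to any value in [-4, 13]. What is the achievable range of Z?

-1220 to -574

Intervening on Q fixes its value directly, overriding its dependence on U.
Substituting into the D equation gives D = Q + 35.
So M = 2*Q + 38.
So S = -8*Q - 147.
Z becomes -38*Q - 726.
Linear in Q, so extremes are at the endpoints: Q = -4 gives Z = -574; Q = 13 gives Z = -1220.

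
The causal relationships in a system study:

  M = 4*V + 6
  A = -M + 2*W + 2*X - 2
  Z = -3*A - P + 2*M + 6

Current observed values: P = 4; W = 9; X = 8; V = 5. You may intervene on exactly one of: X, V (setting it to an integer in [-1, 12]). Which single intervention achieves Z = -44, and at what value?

set V = 1

Intervening on X: Z = -6*X + 84. Reaching -44 requires X = 64/3, not an integer.
Intervening on V: with other inputs at their observed values, Z = 20*V - 64. Solving for -44 gives V = 1, within [-1, 12].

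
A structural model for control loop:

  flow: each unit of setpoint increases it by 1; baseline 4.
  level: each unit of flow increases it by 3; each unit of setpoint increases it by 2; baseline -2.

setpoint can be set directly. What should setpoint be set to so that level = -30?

setpoint = -8

Substituting into the level equation gives level = 5*setpoint + 10.
Solve 5*setpoint + 10 = -30: setpoint = (-30 - 10) / 5 = -8.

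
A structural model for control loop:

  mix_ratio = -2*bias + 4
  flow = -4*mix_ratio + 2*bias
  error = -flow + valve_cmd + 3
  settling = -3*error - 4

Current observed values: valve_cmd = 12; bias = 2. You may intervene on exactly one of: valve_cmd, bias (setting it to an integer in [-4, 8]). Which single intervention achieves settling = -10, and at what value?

set valve_cmd = 3

Intervening on valve_cmd: with other inputs at their observed values, settling = -3*valve_cmd - 1. Solving for -10 gives valve_cmd = 3, within [-4, 8].
Intervening on bias: settling = 30*bias - 97. Reaching -10 requires bias = 29/10, not an integer.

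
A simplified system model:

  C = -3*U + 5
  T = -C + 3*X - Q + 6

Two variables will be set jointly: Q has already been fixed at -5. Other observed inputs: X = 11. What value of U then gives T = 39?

U = 0

With Q held at -5:
Substituting into the T equation gives T = 3*U + 39.
Solve 3*U + 39 = 39: U = (39 - 39) / 3 = 0.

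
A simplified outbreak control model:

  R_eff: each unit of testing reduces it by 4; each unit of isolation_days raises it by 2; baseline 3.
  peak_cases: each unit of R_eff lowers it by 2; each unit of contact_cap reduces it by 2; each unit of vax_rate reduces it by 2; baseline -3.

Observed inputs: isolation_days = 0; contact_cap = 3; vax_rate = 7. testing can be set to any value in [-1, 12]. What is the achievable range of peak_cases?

Substituting into the R_eff equation gives R_eff = -4*testing + 3.
Substituting into the peak_cases equation gives peak_cases = 8*testing - 29.
Linear in testing, so extremes are at the endpoints: testing = -1 gives peak_cases = -37; testing = 12 gives peak_cases = 67.

-37 to 67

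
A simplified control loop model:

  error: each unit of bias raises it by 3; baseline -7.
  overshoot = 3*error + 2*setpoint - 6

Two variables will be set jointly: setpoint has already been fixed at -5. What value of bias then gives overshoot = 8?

With setpoint held at -5:
Substituting into the overshoot equation gives overshoot = 9*bias - 37.
Solve 9*bias - 37 = 8: bias = (8 + 37) / 9 = 5.

bias = 5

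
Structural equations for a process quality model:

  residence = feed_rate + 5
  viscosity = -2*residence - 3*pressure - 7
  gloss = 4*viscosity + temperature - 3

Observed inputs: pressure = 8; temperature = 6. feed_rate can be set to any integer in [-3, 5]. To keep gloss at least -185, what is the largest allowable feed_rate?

Substituting into the viscosity equation gives viscosity = -2*feed_rate - 41.
gloss becomes -8*feed_rate - 161.
Require -8*feed_rate - 161 ≥ -185, so feed_rate ≤ 3.
The largest integer in [-3, 5] satisfying this is 3.

feed_rate = 3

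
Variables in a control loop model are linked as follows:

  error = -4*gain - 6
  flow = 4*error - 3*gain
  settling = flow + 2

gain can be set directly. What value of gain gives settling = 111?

Substituting into the flow equation gives flow = -19*gain - 24.
Substituting into the settling equation gives settling = -19*gain - 22.
Solve -19*gain - 22 = 111: gain = (111 + 22) / -19 = -7.

gain = -7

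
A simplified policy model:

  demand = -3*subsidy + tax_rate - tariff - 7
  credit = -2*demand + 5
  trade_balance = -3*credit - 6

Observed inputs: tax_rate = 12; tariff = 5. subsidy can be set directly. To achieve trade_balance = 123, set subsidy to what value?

Substituting into the demand equation gives demand = -3*subsidy.
Substituting into the credit equation gives credit = 6*subsidy + 5.
trade_balance becomes -18*subsidy - 21.
Solve -18*subsidy - 21 = 123: subsidy = (123 + 21) / -18 = -8.

subsidy = -8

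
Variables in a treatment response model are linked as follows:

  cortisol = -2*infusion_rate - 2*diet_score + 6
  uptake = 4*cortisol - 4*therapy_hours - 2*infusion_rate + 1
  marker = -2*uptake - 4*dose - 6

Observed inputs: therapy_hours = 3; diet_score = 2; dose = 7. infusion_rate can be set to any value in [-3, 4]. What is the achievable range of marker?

-88 to 52

Substituting into the cortisol equation gives cortisol = -2*infusion_rate + 2.
This gives uptake = -10*infusion_rate - 3.
So marker = 20*infusion_rate - 28.
Linear in infusion_rate, so extremes are at the endpoints: infusion_rate = -3 gives marker = -88; infusion_rate = 4 gives marker = 52.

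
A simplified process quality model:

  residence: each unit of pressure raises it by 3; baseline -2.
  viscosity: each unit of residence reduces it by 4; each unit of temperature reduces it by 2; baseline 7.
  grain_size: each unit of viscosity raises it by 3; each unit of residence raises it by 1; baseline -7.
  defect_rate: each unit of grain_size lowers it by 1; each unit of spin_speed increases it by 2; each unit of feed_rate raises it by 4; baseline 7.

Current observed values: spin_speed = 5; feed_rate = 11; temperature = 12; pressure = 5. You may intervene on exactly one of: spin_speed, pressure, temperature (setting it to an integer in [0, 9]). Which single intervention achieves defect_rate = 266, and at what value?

Intervening on spin_speed: with other inputs at their observed values, defect_rate = 2*spin_speed + 252. Solving for 266 gives spin_speed = 7, within [0, 9].
Intervening on pressure: defect_rate = 33*pressure + 97. Reaching 266 requires pressure = 169/33, not an integer.
Intervening on temperature: defect_rate = 6*temperature + 190. Reaching 266 requires temperature = 38/3, not an integer.

set spin_speed = 7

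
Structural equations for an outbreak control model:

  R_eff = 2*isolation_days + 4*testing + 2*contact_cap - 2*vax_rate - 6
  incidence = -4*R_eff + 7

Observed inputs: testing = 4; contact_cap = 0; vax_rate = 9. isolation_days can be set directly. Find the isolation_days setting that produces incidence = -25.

isolation_days = 8

Substituting into the R_eff equation gives R_eff = 2*isolation_days - 8.
Substituting into the incidence equation gives incidence = -8*isolation_days + 39.
Solve -8*isolation_days + 39 = -25: isolation_days = (-25 - 39) / -8 = 8.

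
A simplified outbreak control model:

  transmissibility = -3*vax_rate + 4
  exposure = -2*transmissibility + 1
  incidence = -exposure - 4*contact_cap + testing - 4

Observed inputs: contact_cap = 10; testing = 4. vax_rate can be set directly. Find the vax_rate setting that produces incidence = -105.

vax_rate = 12

Substituting into the exposure equation gives exposure = 6*vax_rate - 7.
Substituting into the incidence equation gives incidence = -6*vax_rate - 33.
Solve -6*vax_rate - 33 = -105: vax_rate = (-105 + 33) / -6 = 12.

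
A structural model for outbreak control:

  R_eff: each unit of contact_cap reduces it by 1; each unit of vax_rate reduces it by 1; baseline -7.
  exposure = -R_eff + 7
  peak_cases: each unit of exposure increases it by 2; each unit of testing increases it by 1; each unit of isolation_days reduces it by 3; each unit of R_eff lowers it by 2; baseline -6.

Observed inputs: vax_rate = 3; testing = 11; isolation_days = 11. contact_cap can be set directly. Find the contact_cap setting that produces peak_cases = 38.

contact_cap = 3

Substituting into the R_eff equation gives R_eff = -contact_cap - 10.
Substituting into the exposure equation gives exposure = contact_cap + 17.
Substituting into the peak_cases equation gives peak_cases = 4*contact_cap + 26.
Solve 4*contact_cap + 26 = 38: contact_cap = (38 - 26) / 4 = 3.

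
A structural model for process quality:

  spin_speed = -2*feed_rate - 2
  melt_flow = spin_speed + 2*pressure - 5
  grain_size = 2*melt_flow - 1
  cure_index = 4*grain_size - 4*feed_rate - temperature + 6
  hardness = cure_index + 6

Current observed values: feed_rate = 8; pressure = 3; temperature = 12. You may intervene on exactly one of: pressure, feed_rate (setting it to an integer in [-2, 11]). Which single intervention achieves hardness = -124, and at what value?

set pressure = 6

Intervening on pressure: with other inputs at their observed values, hardness = 16*pressure - 220. Solving for -124 gives pressure = 6, within [-2, 11].
Intervening on feed_rate: hardness = -20*feed_rate - 12. Reaching -124 requires feed_rate = 28/5, not an integer.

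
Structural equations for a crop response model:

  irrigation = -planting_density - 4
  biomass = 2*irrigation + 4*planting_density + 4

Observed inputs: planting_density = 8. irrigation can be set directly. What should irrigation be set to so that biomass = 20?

irrigation = -8

Intervening on irrigation fixes its value directly, overriding its dependence on planting_density.
Substituting into the biomass equation gives biomass = 2*irrigation + 36.
Solve 2*irrigation + 36 = 20: irrigation = (20 - 36) / 2 = -8.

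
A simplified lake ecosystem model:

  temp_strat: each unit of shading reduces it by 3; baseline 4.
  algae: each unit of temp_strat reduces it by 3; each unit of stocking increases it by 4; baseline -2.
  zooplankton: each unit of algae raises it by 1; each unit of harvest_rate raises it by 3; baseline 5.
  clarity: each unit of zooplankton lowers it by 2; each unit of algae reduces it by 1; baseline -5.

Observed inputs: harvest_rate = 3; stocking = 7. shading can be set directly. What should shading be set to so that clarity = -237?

Substituting into the algae equation gives algae = 9*shading + 14.
So zooplankton = 9*shading + 28.
So clarity = -27*shading - 75.
Solve -27*shading - 75 = -237: shading = (-237 + 75) / -27 = 6.

shading = 6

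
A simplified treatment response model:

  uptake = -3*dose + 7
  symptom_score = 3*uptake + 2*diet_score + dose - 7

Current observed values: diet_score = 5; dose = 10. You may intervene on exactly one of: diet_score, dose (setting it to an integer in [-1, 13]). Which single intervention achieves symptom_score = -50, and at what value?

Intervening on diet_score: with other inputs at their observed values, symptom_score = 2*diet_score - 66. Solving for -50 gives diet_score = 8, within [-1, 13].
Intervening on dose: symptom_score = -8*dose + 24. Reaching -50 requires dose = 37/4, not an integer.

set diet_score = 8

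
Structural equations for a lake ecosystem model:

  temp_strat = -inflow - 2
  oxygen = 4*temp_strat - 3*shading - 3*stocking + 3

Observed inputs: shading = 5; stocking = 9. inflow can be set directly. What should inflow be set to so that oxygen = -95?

Substituting into the oxygen equation gives oxygen = -4*inflow - 47.
Solve -4*inflow - 47 = -95: inflow = (-95 + 47) / -4 = 12.

inflow = 12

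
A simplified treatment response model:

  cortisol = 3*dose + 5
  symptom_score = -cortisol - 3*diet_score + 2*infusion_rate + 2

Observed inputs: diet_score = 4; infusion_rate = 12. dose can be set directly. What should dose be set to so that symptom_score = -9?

dose = 6

Substituting into the symptom_score equation gives symptom_score = -3*dose + 9.
Solve -3*dose + 9 = -9: dose = (-9 - 9) / -3 = 6.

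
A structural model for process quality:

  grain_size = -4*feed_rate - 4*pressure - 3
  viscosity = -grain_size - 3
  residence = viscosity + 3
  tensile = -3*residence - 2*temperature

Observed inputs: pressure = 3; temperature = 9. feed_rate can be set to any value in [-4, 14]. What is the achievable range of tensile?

-231 to -15

Substituting into the grain_size equation gives grain_size = -4*feed_rate - 15.
Substituting into the viscosity equation gives viscosity = 4*feed_rate + 12.
Substituting into the residence equation gives residence = 4*feed_rate + 15.
Substituting into the tensile equation gives tensile = -12*feed_rate - 63.
Linear in feed_rate, so extremes are at the endpoints: feed_rate = -4 gives tensile = -15; feed_rate = 14 gives tensile = -231.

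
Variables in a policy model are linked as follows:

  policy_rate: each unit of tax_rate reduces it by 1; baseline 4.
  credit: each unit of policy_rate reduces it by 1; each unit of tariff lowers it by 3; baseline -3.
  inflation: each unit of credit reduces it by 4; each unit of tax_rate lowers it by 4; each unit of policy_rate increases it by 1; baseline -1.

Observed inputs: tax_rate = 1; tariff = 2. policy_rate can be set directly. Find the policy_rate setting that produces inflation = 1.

Intervening on policy_rate fixes its value directly, overriding its dependence on tax_rate.
Substituting into the credit equation gives credit = -policy_rate - 9.
This gives inflation = 5*policy_rate + 31.
Solve 5*policy_rate + 31 = 1: policy_rate = (1 - 31) / 5 = -6.

policy_rate = -6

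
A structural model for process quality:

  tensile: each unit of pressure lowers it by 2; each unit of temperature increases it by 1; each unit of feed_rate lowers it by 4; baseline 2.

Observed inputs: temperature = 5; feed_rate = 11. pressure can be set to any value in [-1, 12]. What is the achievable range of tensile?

Substituting into the tensile equation gives tensile = -2*pressure - 37.
Linear in pressure, so extremes are at the endpoints: pressure = -1 gives tensile = -35; pressure = 12 gives tensile = -61.

-61 to -35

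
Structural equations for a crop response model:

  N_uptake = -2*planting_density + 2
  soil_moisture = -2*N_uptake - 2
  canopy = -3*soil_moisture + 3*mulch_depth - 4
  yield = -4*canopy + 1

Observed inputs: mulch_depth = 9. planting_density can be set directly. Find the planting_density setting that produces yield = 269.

Substituting into the soil_moisture equation gives soil_moisture = 4*planting_density - 6.
canopy becomes -12*planting_density + 41.
This gives yield = 48*planting_density - 163.
Solve 48*planting_density - 163 = 269: planting_density = (269 + 163) / 48 = 9.

planting_density = 9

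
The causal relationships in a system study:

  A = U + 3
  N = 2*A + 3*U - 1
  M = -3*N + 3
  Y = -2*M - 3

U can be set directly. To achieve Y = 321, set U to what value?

Substituting into the N equation gives N = 5*U + 5.
This gives M = -15*U - 12.
Substituting into the Y equation gives Y = 30*U + 21.
Solve 30*U + 21 = 321: U = (321 - 21) / 30 = 10.

U = 10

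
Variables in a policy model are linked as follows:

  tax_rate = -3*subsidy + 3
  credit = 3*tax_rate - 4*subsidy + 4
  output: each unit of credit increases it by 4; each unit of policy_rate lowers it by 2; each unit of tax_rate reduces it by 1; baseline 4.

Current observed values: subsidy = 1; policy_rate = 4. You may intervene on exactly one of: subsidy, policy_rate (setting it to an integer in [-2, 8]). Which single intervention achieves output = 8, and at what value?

set policy_rate = -2

Intervening on subsidy: output = -49*subsidy + 45. Reaching 8 requires subsidy = 37/49, not an integer.
Intervening on policy_rate: with other inputs at their observed values, output = -2*policy_rate + 4. Solving for 8 gives policy_rate = -2, within [-2, 8].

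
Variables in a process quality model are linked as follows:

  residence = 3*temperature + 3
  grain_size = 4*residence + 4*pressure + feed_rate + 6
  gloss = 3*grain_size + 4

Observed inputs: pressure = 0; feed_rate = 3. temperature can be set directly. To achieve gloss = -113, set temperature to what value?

Substituting into the grain_size equation gives grain_size = 12*temperature + 21.
Substituting into the gloss equation gives gloss = 36*temperature + 67.
Solve 36*temperature + 67 = -113: temperature = (-113 - 67) / 36 = -5.

temperature = -5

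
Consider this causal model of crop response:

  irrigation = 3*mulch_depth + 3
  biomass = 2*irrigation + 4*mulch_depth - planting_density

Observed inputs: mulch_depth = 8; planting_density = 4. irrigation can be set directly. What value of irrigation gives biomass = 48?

Intervening on irrigation fixes its value directly, overriding its dependence on mulch_depth.
Substituting into the biomass equation gives biomass = 2*irrigation + 28.
Solve 2*irrigation + 28 = 48: irrigation = (48 - 28) / 2 = 10.

irrigation = 10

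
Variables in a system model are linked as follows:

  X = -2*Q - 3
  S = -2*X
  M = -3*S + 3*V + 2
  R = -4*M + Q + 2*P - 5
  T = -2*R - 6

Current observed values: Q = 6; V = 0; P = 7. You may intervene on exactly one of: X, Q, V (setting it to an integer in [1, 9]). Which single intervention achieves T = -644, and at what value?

set V = 4

Intervening on X: T = 48*X - 20. Reaching -644 requires X = -13, outside [1, 9].
Intervening on Q: T = -98*Q - 152. Reaching -644 requires Q = 246/49, not an integer.
Intervening on V: with other inputs at their observed values, T = 24*V - 740. Solving for -644 gives V = 4, within [1, 9].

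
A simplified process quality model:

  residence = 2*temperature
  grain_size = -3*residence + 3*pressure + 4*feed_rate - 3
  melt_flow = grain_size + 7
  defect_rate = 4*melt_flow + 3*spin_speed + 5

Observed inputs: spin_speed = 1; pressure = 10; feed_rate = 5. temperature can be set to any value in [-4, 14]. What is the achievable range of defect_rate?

-112 to 320

Substituting into the grain_size equation gives grain_size = -6*temperature + 47.
So melt_flow = -6*temperature + 54.
defect_rate becomes -24*temperature + 224.
Linear in temperature, so extremes are at the endpoints: temperature = -4 gives defect_rate = 320; temperature = 14 gives defect_rate = -112.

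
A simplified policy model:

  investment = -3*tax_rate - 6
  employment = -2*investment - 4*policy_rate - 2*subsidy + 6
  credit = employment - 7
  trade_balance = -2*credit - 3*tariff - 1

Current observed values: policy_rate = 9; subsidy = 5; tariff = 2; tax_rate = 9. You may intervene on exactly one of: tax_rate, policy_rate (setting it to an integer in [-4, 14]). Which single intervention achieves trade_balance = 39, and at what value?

set tax_rate = 2

Intervening on tax_rate: with other inputs at their observed values, trade_balance = -12*tax_rate + 63. Solving for 39 gives tax_rate = 2, within [-4, 14].
Intervening on policy_rate: trade_balance = 8*policy_rate - 117. Reaching 39 requires policy_rate = 39/2, not an integer.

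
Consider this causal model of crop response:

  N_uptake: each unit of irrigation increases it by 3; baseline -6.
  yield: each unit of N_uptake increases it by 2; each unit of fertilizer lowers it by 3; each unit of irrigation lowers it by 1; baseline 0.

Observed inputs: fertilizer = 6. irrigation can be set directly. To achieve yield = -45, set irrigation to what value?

irrigation = -3

Substituting into the yield equation gives yield = 5*irrigation - 30.
Solve 5*irrigation - 30 = -45: irrigation = (-45 + 30) / 5 = -3.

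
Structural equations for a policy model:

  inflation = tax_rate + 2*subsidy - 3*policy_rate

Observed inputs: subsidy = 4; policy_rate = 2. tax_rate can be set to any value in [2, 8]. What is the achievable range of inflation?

4 to 10

Substituting into the inflation equation gives inflation = tax_rate + 2.
Linear in tax_rate, so extremes are at the endpoints: tax_rate = 2 gives inflation = 4; tax_rate = 8 gives inflation = 10.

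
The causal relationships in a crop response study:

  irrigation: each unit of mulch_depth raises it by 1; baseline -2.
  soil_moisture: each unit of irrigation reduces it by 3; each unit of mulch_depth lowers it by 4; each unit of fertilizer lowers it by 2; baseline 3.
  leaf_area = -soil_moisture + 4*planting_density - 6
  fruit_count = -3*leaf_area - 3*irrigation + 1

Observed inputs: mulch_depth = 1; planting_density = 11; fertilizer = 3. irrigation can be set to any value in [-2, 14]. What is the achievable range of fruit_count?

Intervening on irrigation fixes its value directly, overriding its dependence on mulch_depth.
Substituting into the soil_moisture equation gives soil_moisture = -3*irrigation - 7.
leaf_area becomes 3*irrigation + 45.
Substituting into the fruit_count equation gives fruit_count = -12*irrigation - 134.
Linear in irrigation, so extremes are at the endpoints: irrigation = -2 gives fruit_count = -110; irrigation = 14 gives fruit_count = -302.

-302 to -110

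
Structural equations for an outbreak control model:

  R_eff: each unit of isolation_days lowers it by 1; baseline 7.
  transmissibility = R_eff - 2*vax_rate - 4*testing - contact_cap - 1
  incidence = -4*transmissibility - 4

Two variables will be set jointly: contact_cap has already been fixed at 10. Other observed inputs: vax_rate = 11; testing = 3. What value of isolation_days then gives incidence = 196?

isolation_days = 12

With contact_cap held at 10:
Substituting into the transmissibility equation gives transmissibility = -isolation_days - 38.
So incidence = 4*isolation_days + 148.
Solve 4*isolation_days + 148 = 196: isolation_days = (196 - 148) / 4 = 12.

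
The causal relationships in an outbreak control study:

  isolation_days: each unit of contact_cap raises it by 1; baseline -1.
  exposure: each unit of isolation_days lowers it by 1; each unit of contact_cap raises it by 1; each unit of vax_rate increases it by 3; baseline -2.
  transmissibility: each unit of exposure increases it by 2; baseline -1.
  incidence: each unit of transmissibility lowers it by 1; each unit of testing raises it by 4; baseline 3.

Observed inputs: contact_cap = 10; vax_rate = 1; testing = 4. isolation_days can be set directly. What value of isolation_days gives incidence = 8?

isolation_days = 5

Intervening on isolation_days fixes its value directly, overriding its dependence on contact_cap.
Substituting into the exposure equation gives exposure = -isolation_days + 11.
Substituting into the transmissibility equation gives transmissibility = -2*isolation_days + 21.
Substituting into the incidence equation gives incidence = 2*isolation_days - 2.
Solve 2*isolation_days - 2 = 8: isolation_days = (8 + 2) / 2 = 5.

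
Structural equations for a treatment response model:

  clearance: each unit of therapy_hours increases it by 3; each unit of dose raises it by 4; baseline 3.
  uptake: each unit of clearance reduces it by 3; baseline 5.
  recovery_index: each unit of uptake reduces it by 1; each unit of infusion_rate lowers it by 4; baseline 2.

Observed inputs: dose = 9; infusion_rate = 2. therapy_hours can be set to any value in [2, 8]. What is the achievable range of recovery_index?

124 to 178

Substituting into the clearance equation gives clearance = 3*therapy_hours + 39.
This gives uptake = -9*therapy_hours - 112.
Substituting into the recovery_index equation gives recovery_index = 9*therapy_hours + 106.
Linear in therapy_hours, so extremes are at the endpoints: therapy_hours = 2 gives recovery_index = 124; therapy_hours = 8 gives recovery_index = 178.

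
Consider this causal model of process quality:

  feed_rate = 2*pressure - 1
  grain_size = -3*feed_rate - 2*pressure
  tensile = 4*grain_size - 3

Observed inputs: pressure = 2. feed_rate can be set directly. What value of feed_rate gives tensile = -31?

Intervening on feed_rate fixes its value directly, overriding its dependence on pressure.
Substituting into the grain_size equation gives grain_size = -3*feed_rate - 4.
This gives tensile = -12*feed_rate - 19.
Solve -12*feed_rate - 19 = -31: feed_rate = (-31 + 19) / -12 = 1.

feed_rate = 1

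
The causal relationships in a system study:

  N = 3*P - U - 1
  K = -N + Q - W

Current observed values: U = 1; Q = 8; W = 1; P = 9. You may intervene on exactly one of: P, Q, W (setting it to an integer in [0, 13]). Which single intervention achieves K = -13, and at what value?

set Q = 13

Intervening on P: K = -3*P + 9. Reaching -13 requires P = 22/3, not an integer.
Intervening on Q: with other inputs at their observed values, K = Q - 26. Solving for -13 gives Q = 13, within [0, 13].
Intervening on W: K = -W - 17. Reaching -13 requires W = -4, outside [0, 13].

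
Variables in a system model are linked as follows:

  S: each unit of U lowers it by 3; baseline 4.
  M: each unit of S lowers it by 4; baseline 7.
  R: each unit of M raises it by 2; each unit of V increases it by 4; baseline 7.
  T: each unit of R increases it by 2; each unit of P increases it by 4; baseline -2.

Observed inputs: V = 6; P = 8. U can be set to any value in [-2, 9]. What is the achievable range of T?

Substituting into the M equation gives M = 12*U - 9.
This gives R = 24*U + 13.
So T = 48*U + 56.
Linear in U, so extremes are at the endpoints: U = -2 gives T = -40; U = 9 gives T = 488.

-40 to 488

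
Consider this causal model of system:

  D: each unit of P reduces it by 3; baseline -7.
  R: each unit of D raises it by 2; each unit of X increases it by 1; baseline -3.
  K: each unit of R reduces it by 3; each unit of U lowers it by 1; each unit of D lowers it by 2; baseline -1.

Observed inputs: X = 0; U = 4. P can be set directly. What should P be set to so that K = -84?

Substituting into the R equation gives R = -6*P - 17.
Substituting into the K equation gives K = 24*P + 60.
Solve 24*P + 60 = -84: P = (-84 - 60) / 24 = -6.

P = -6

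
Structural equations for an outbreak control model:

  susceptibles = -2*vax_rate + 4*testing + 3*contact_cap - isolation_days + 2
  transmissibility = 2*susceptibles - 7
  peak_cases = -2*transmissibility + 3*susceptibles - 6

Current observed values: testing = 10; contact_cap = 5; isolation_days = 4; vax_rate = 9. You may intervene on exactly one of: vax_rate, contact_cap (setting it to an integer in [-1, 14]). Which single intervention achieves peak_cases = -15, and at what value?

set contact_cap = 1

Intervening on vax_rate: peak_cases = 2*vax_rate - 45. Reaching -15 requires vax_rate = 15, outside [-1, 14].
Intervening on contact_cap: with other inputs at their observed values, peak_cases = -3*contact_cap - 12. Solving for -15 gives contact_cap = 1, within [-1, 14].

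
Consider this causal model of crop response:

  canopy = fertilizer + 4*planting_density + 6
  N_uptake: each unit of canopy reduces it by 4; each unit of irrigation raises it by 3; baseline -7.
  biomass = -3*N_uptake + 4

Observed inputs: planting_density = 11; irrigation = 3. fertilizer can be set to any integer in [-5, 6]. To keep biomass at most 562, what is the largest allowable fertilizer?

fertilizer = -3

Substituting into the canopy equation gives canopy = fertilizer + 50.
Substituting into the N_uptake equation gives N_uptake = -4*fertilizer - 198.
So biomass = 12*fertilizer + 598.
Require 12*fertilizer + 598 ≤ 562, so fertilizer ≤ -3.
The largest integer in [-5, 6] satisfying this is -3.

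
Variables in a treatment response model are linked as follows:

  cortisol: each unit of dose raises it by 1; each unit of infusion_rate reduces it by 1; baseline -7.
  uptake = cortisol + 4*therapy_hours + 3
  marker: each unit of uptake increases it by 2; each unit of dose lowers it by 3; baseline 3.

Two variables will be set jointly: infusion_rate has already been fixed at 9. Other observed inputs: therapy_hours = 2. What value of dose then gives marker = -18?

With infusion_rate held at 9:
Substituting into the cortisol equation gives cortisol = dose - 16.
This gives uptake = dose - 5.
This gives marker = -dose - 7.
Solve -dose - 7 = -18: dose = (-18 + 7) / -1 = 11.

dose = 11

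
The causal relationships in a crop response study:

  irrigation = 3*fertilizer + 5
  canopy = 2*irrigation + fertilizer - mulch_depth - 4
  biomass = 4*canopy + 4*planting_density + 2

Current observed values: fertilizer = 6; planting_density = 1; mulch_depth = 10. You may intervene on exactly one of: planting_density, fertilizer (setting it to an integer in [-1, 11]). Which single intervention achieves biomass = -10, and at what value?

Intervening on planting_density: biomass = 4*planting_density + 154. Reaching -10 requires planting_density = -41, outside [-1, 11].
Intervening on fertilizer: with other inputs at their observed values, biomass = 28*fertilizer - 10. Solving for -10 gives fertilizer = 0, within [-1, 11].

set fertilizer = 0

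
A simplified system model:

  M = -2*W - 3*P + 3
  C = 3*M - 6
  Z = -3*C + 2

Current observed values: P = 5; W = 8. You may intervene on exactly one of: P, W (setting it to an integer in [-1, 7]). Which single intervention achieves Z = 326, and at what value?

Intervening on P: with other inputs at their observed values, Z = 27*P + 137. Solving for 326 gives P = 7, within [-1, 7].
Intervening on W: Z = 18*W + 128. Reaching 326 requires W = 11, outside [-1, 7].

set P = 7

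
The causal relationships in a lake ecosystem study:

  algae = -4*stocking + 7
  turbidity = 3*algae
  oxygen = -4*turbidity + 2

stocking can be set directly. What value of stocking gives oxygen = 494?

Substituting into the turbidity equation gives turbidity = -12*stocking + 21.
Substituting into the oxygen equation gives oxygen = 48*stocking - 82.
Solve 48*stocking - 82 = 494: stocking = (494 + 82) / 48 = 12.

stocking = 12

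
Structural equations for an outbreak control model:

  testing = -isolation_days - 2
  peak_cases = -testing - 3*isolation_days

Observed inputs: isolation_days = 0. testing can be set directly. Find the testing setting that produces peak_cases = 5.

Intervening on testing fixes its value directly, overriding its dependence on isolation_days.
Substituting into the peak_cases equation gives peak_cases = -testing.
Solve -testing = 5: testing = 5 / -1 = -5.

testing = -5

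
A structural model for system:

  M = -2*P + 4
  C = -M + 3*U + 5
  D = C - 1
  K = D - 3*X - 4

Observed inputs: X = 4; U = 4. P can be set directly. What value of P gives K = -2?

P = 1

Substituting into the C equation gives C = 2*P + 13.
D becomes 2*P + 12.
So K = 2*P - 4.
Solve 2*P - 4 = -2: P = (-2 + 4) / 2 = 1.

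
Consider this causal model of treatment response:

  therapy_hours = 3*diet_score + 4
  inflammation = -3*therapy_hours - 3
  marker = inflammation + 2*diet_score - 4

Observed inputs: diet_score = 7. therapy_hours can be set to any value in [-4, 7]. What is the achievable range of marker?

Intervening on therapy_hours fixes its value directly, overriding its dependence on diet_score.
Substituting into the marker equation gives marker = -3*therapy_hours + 7.
Linear in therapy_hours, so extremes are at the endpoints: therapy_hours = -4 gives marker = 19; therapy_hours = 7 gives marker = -14.

-14 to 19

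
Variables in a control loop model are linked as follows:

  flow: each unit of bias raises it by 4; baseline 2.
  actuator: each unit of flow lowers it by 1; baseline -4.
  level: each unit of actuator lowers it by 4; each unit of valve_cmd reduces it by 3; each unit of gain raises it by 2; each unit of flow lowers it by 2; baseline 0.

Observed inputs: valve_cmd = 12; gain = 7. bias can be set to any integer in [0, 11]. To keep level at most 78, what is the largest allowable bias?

bias = 10

Substituting into the actuator equation gives actuator = -4*bias - 6.
This gives level = 8*bias - 2.
Require 8*bias - 2 ≤ 78, so bias ≤ 10.
The largest integer in [0, 11] satisfying this is 10.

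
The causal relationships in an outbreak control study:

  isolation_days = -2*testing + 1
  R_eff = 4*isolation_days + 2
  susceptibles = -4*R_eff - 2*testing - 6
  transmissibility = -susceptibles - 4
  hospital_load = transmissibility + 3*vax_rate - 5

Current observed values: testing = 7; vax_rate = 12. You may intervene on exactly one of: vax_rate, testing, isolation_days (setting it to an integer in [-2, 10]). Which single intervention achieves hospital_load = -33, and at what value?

set testing = 3

Intervening on vax_rate: hospital_load = 3*vax_rate - 189. Reaching -33 requires vax_rate = 52, outside [-2, 10].
Intervening on testing: with other inputs at their observed values, hospital_load = -30*testing + 57. Solving for -33 gives testing = 3, within [-2, 10].
Intervening on isolation_days: hospital_load = 16*isolation_days + 55. Reaching -33 requires isolation_days = -11/2, not an integer.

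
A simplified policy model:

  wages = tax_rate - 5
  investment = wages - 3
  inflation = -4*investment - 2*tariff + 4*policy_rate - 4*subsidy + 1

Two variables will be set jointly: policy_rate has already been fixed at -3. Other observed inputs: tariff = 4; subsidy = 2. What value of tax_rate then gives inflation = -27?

tax_rate = 8

With policy_rate held at -3:
Substituting into the investment equation gives investment = tax_rate - 8.
inflation becomes -4*tax_rate + 5.
Solve -4*tax_rate + 5 = -27: tax_rate = (-27 - 5) / -4 = 8.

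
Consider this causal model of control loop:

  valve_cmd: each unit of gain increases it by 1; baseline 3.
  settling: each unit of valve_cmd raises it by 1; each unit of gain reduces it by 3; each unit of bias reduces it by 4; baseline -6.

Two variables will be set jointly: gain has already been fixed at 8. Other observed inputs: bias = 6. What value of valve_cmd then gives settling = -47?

valve_cmd = 7

With gain held at 8:
Intervening on valve_cmd fixes its value directly, overriding its dependence on gain.
Substituting into the settling equation gives settling = valve_cmd - 54.
Solve valve_cmd - 54 = -47: valve_cmd = (-47 + 54) / 1 = 7.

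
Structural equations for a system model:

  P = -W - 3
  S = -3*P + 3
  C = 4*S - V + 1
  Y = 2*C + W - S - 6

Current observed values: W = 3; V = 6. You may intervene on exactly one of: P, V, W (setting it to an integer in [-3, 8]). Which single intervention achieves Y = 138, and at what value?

set V = 4

Intervening on P: Y = -21*P + 8. Reaching 138 requires P = -130/21, not an integer.
Intervening on V: with other inputs at their observed values, Y = -2*V + 146. Solving for 138 gives V = 4, within [-3, 8].
Intervening on W: Y = 22*W + 68. Reaching 138 requires W = 35/11, not an integer.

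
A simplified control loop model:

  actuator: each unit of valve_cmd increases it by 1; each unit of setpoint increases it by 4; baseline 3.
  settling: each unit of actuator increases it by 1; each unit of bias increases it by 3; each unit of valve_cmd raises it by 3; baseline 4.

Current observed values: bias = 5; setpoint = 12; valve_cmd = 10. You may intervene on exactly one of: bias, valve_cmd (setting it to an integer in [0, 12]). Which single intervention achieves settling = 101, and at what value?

set bias = 2

Intervening on bias: with other inputs at their observed values, settling = 3*bias + 95. Solving for 101 gives bias = 2, within [0, 12].
Intervening on valve_cmd: settling = 4*valve_cmd + 70. Reaching 101 requires valve_cmd = 31/4, not an integer.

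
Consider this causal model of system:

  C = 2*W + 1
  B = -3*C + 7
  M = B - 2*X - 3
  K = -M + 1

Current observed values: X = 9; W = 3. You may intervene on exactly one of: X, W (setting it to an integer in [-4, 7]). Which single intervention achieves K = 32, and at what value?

set X = 7

Intervening on X: with other inputs at their observed values, K = 2*X + 18. Solving for 32 gives X = 7, within [-4, 7].
Intervening on W: K = 6*W + 18. Reaching 32 requires W = 7/3, not an integer.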